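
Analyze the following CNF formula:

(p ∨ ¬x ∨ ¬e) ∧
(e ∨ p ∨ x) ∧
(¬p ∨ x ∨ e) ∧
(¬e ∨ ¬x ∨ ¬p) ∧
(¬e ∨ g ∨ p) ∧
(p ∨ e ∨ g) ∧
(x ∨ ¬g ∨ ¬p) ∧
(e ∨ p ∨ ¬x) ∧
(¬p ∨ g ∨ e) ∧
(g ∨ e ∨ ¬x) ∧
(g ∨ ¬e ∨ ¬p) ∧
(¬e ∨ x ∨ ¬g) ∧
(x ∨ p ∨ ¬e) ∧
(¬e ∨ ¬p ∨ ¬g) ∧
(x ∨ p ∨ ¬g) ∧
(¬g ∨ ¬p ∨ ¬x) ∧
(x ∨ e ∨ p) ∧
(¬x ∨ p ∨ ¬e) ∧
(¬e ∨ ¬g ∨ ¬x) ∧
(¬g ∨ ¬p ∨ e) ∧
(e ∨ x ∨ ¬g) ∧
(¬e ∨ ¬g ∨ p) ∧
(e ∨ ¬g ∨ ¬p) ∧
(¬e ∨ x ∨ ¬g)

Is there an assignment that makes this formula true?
No

No, the formula is not satisfiable.

No assignment of truth values to the variables can make all 24 clauses true simultaneously.

The formula is UNSAT (unsatisfiable).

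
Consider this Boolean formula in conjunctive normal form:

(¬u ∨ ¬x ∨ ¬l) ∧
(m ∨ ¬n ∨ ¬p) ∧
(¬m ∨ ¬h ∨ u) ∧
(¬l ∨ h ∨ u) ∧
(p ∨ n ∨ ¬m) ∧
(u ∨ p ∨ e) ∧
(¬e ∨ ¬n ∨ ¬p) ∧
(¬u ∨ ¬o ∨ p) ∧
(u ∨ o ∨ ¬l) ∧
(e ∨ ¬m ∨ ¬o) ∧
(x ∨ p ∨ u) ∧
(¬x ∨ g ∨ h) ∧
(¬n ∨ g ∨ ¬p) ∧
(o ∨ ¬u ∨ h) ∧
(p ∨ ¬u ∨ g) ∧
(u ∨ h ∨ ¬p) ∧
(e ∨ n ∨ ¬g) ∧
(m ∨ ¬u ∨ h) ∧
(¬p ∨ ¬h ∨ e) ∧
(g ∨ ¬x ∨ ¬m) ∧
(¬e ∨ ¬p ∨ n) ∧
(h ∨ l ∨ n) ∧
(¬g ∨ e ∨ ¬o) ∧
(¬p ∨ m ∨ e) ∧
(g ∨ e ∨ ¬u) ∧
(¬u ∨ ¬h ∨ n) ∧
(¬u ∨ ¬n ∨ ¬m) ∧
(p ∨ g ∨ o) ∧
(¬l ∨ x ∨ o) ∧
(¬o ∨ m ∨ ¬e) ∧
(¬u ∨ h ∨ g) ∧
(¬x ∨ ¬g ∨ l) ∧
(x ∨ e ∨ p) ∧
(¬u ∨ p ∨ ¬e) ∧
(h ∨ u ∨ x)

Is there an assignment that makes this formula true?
No

No, the formula is not satisfiable.

No assignment of truth values to the variables can make all 35 clauses true simultaneously.

The formula is UNSAT (unsatisfiable).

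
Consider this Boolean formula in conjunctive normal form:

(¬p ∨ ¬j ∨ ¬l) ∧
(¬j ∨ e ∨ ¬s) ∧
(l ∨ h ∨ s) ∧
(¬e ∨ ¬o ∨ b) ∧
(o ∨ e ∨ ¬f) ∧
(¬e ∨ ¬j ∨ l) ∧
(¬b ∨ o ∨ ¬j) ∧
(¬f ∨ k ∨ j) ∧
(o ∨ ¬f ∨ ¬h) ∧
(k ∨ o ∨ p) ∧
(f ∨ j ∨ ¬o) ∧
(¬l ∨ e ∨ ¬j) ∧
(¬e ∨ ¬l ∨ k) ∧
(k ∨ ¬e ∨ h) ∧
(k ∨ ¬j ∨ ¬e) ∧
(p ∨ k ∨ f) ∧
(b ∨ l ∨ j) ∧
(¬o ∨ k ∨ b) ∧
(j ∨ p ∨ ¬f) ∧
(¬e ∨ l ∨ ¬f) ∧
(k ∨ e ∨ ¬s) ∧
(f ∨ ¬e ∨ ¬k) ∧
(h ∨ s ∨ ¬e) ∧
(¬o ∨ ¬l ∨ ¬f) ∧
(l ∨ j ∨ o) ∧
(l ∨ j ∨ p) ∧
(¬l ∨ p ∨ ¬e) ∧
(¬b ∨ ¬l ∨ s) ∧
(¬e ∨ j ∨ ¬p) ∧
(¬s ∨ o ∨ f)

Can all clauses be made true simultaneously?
Yes

Yes, the formula is satisfiable.

One satisfying assignment is: j=False, e=False, o=False, k=False, s=False, l=True, p=True, f=False, b=False, h=False

Verification: With this assignment, all 30 clauses evaluate to true.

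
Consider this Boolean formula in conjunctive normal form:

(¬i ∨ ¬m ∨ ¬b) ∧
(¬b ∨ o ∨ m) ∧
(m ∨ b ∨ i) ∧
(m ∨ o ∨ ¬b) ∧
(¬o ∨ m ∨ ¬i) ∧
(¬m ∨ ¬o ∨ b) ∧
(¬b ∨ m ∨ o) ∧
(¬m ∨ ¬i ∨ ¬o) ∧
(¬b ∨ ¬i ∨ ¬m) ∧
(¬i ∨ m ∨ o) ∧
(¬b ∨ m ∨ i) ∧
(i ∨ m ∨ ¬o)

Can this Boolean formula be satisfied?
Yes

Yes, the formula is satisfiable.

One satisfying assignment is: i=False, b=False, o=False, m=True

Verification: With this assignment, all 12 clauses evaluate to true.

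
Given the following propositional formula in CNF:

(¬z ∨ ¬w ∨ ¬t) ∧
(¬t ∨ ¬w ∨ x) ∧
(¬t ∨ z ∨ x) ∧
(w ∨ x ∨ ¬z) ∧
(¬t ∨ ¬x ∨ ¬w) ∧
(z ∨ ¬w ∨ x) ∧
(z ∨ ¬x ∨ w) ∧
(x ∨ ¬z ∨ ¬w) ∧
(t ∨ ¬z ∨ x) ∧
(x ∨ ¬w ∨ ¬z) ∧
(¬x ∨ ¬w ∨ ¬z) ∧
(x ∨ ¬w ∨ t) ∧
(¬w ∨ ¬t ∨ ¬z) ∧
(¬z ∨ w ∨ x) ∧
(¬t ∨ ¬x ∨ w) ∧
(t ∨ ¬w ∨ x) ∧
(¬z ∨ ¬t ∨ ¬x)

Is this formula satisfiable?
Yes

Yes, the formula is satisfiable.

One satisfying assignment is: w=False, z=False, x=False, t=False

Verification: With this assignment, all 17 clauses evaluate to true.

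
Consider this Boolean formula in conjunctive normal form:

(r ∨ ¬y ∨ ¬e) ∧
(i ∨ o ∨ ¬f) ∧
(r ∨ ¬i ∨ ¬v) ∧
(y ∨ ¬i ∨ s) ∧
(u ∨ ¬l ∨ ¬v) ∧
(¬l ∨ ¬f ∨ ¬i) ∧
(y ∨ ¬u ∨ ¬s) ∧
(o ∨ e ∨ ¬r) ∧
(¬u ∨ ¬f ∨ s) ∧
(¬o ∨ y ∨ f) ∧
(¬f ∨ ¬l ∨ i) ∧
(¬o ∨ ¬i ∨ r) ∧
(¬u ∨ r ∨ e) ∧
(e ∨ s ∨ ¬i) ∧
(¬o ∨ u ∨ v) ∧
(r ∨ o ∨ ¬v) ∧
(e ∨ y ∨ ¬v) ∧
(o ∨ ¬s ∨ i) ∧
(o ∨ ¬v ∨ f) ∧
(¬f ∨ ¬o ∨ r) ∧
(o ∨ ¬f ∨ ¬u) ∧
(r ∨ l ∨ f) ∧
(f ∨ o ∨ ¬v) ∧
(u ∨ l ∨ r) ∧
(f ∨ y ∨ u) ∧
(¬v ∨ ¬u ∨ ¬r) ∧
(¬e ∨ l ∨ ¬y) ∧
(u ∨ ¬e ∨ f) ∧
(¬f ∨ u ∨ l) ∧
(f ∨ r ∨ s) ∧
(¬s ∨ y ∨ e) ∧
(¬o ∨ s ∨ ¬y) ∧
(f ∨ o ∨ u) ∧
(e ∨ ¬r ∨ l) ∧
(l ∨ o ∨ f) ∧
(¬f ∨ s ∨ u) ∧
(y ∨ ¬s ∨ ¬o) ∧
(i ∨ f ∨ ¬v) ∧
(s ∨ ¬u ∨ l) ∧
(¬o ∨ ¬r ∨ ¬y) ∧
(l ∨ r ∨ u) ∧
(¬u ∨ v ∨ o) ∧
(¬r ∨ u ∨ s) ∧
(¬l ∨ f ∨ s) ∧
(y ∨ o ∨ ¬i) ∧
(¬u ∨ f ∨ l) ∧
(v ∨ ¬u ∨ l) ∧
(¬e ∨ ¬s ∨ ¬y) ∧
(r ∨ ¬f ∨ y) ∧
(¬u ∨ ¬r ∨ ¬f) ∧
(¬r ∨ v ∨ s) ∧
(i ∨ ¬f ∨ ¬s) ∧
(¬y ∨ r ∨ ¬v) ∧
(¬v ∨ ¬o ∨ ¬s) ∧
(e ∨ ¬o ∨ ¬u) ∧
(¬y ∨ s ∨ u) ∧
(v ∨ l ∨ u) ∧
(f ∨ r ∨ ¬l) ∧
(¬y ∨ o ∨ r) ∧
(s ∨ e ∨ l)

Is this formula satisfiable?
No

No, the formula is not satisfiable.

No assignment of truth values to the variables can make all 60 clauses true simultaneously.

The formula is UNSAT (unsatisfiable).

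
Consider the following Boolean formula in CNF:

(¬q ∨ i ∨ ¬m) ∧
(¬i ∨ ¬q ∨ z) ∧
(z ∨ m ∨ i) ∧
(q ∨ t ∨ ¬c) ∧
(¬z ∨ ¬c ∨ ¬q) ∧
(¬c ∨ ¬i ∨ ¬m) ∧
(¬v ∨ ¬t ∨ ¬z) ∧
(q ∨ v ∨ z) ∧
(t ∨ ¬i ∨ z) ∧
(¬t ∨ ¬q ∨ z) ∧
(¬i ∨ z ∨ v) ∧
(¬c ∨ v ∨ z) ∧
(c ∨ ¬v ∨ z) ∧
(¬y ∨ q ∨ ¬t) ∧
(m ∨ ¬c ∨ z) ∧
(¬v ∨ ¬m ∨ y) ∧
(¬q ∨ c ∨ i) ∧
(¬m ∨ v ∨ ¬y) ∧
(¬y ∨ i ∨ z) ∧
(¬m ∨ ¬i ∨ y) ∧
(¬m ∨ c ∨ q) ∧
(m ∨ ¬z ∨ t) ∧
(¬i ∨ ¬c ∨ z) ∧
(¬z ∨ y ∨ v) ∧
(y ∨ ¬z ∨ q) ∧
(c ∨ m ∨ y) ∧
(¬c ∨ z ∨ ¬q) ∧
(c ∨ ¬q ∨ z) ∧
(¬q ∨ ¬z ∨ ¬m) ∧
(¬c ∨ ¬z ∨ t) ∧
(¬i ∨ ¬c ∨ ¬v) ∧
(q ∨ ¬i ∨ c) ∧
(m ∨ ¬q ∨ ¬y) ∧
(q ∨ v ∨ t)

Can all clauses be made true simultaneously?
No

No, the formula is not satisfiable.

No assignment of truth values to the variables can make all 34 clauses true simultaneously.

The formula is UNSAT (unsatisfiable).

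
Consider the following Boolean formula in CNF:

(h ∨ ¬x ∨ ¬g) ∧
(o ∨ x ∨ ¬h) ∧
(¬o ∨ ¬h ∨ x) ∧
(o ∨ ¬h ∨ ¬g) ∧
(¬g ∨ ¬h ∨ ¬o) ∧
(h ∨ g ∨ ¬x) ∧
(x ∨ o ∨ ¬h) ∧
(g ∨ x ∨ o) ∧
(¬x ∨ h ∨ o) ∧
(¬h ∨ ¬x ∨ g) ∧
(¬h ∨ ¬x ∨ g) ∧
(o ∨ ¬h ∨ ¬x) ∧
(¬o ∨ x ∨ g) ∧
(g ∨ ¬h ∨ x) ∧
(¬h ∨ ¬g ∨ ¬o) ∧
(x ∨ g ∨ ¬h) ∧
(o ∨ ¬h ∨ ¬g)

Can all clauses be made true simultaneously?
Yes

Yes, the formula is satisfiable.

One satisfying assignment is: g=True, o=False, h=False, x=False

Verification: With this assignment, all 17 clauses evaluate to true.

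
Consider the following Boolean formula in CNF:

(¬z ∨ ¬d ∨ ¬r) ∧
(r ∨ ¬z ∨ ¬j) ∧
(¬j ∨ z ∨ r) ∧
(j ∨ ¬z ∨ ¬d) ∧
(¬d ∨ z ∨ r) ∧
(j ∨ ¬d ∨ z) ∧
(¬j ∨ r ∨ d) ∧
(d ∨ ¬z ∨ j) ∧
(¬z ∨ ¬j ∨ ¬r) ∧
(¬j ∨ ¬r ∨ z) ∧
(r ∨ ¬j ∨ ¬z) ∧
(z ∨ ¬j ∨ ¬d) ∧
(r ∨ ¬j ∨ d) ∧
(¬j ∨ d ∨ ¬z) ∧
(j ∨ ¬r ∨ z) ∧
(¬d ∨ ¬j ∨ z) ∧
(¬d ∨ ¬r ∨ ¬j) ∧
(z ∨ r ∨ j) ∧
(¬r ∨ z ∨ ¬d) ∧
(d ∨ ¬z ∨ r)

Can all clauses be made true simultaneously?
No

No, the formula is not satisfiable.

No assignment of truth values to the variables can make all 20 clauses true simultaneously.

The formula is UNSAT (unsatisfiable).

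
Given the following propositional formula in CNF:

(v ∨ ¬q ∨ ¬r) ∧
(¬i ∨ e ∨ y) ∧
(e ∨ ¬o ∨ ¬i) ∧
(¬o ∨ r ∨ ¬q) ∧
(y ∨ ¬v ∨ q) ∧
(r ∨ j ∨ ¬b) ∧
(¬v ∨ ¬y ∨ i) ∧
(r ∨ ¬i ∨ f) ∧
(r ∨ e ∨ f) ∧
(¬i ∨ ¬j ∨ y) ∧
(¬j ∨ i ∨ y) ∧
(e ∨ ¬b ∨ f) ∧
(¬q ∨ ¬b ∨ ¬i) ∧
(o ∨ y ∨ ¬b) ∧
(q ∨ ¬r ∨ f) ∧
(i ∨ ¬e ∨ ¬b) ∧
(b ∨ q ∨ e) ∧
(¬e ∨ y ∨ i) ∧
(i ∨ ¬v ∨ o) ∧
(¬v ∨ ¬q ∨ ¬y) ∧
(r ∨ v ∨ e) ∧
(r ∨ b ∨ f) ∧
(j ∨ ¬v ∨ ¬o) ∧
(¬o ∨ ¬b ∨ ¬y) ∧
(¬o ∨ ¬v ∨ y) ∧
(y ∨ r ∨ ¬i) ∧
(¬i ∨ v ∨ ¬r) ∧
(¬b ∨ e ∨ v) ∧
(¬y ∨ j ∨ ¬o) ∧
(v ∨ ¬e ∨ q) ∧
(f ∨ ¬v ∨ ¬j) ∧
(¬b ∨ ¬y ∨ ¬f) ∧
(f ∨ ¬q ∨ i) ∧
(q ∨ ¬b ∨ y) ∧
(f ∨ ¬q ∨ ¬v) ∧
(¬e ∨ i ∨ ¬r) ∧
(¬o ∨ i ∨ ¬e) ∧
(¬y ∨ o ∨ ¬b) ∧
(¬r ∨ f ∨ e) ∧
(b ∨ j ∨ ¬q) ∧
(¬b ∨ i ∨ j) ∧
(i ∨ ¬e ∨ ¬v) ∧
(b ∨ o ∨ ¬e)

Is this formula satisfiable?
Yes

Yes, the formula is satisfiable.

One satisfying assignment is: f=True, q=False, e=True, i=True, y=True, b=False, r=False, j=True, o=True, v=True

Verification: With this assignment, all 43 clauses evaluate to true.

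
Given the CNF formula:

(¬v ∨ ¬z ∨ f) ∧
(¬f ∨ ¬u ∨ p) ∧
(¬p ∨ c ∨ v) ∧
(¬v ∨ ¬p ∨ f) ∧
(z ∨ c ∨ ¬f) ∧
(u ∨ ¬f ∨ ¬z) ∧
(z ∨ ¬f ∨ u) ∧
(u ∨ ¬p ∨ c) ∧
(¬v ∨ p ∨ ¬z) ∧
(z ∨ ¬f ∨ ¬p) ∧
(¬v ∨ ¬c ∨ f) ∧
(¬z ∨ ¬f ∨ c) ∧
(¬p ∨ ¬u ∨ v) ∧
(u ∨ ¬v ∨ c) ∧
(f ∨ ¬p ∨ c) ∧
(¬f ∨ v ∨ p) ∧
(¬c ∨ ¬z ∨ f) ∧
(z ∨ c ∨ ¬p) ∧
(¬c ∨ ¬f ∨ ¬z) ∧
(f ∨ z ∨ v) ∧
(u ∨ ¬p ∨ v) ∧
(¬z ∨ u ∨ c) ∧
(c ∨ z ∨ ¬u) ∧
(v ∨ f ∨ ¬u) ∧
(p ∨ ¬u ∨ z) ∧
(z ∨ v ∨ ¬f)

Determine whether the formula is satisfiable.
No

No, the formula is not satisfiable.

No assignment of truth values to the variables can make all 26 clauses true simultaneously.

The formula is UNSAT (unsatisfiable).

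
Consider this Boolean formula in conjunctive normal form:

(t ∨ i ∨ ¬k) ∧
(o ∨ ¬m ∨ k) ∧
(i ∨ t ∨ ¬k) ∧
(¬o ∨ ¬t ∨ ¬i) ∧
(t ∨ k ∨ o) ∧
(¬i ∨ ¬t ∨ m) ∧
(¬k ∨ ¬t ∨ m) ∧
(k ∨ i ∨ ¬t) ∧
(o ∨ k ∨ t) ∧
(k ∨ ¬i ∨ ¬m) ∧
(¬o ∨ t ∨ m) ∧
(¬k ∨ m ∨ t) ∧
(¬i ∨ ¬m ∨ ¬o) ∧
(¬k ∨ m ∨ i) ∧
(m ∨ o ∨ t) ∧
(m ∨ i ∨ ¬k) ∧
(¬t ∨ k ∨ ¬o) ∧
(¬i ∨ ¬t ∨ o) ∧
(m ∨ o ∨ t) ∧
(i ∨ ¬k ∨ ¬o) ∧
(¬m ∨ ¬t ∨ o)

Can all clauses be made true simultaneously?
Yes

Yes, the formula is satisfiable.

One satisfying assignment is: k=False, m=True, o=True, t=False, i=False

Verification: With this assignment, all 21 clauses evaluate to true.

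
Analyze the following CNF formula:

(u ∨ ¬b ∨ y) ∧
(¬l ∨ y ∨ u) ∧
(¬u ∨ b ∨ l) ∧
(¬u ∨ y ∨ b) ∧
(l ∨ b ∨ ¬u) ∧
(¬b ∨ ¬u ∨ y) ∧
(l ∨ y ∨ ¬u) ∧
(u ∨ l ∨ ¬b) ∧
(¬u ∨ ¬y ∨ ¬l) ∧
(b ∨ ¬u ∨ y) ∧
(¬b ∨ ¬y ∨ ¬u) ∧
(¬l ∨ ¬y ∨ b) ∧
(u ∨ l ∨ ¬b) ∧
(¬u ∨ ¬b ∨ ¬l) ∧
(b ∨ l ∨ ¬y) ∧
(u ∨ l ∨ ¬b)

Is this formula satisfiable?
Yes

Yes, the formula is satisfiable.

One satisfying assignment is: b=False, u=False, l=False, y=False

Verification: With this assignment, all 16 clauses evaluate to true.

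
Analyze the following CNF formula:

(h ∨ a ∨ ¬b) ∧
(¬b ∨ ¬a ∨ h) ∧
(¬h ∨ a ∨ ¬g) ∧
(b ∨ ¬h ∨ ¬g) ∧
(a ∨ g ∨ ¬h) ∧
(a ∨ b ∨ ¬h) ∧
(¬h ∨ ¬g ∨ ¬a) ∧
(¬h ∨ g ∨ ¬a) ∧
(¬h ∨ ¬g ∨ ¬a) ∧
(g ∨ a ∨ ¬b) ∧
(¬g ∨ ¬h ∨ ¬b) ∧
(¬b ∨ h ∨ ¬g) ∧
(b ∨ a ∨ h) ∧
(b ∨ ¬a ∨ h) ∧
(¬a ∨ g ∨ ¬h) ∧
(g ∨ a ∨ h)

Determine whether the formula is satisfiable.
No

No, the formula is not satisfiable.

No assignment of truth values to the variables can make all 16 clauses true simultaneously.

The formula is UNSAT (unsatisfiable).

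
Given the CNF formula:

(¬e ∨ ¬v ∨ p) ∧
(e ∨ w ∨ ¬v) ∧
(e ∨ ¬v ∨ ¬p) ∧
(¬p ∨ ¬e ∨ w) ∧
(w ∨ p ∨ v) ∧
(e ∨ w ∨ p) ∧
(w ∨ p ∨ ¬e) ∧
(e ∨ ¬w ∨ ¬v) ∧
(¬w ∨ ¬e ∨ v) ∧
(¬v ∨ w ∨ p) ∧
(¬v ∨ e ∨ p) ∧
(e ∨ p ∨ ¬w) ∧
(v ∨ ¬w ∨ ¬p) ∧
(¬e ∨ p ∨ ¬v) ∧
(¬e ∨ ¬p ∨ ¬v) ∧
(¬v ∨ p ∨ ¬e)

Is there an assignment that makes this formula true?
Yes

Yes, the formula is satisfiable.

One satisfying assignment is: e=False, w=False, p=True, v=False

Verification: With this assignment, all 16 clauses evaluate to true.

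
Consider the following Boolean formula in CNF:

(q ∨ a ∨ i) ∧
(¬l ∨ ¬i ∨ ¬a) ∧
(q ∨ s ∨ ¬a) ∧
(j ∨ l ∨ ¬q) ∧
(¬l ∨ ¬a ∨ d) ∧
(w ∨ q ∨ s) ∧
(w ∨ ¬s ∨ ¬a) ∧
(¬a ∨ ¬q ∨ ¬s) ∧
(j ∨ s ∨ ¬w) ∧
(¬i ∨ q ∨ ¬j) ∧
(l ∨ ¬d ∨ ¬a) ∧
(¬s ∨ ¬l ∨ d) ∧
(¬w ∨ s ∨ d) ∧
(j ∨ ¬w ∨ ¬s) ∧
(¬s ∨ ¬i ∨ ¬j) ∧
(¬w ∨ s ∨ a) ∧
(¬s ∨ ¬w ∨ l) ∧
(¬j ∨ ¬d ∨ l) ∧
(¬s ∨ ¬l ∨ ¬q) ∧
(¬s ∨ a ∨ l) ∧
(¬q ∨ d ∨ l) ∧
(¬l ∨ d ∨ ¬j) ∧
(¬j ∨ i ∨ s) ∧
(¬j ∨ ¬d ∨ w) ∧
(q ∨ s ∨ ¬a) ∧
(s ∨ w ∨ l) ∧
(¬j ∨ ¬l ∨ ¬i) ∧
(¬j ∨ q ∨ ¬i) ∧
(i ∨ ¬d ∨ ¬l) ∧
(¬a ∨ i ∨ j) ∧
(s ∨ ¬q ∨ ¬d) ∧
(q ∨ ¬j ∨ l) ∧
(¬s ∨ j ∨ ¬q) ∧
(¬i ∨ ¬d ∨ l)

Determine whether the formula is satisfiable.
Yes

Yes, the formula is satisfiable.

One satisfying assignment is: w=False, q=True, s=False, a=False, i=False, l=True, d=False, j=False

Verification: With this assignment, all 34 clauses evaluate to true.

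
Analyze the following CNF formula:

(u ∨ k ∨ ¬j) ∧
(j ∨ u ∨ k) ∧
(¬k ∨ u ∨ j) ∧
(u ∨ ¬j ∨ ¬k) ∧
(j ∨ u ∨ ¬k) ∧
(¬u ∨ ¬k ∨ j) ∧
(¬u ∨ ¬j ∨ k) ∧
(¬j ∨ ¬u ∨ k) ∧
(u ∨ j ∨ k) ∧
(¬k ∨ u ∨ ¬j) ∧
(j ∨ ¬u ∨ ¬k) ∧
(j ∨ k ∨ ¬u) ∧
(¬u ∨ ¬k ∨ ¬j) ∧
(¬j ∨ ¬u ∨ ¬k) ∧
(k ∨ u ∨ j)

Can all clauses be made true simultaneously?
No

No, the formula is not satisfiable.

No assignment of truth values to the variables can make all 15 clauses true simultaneously.

The formula is UNSAT (unsatisfiable).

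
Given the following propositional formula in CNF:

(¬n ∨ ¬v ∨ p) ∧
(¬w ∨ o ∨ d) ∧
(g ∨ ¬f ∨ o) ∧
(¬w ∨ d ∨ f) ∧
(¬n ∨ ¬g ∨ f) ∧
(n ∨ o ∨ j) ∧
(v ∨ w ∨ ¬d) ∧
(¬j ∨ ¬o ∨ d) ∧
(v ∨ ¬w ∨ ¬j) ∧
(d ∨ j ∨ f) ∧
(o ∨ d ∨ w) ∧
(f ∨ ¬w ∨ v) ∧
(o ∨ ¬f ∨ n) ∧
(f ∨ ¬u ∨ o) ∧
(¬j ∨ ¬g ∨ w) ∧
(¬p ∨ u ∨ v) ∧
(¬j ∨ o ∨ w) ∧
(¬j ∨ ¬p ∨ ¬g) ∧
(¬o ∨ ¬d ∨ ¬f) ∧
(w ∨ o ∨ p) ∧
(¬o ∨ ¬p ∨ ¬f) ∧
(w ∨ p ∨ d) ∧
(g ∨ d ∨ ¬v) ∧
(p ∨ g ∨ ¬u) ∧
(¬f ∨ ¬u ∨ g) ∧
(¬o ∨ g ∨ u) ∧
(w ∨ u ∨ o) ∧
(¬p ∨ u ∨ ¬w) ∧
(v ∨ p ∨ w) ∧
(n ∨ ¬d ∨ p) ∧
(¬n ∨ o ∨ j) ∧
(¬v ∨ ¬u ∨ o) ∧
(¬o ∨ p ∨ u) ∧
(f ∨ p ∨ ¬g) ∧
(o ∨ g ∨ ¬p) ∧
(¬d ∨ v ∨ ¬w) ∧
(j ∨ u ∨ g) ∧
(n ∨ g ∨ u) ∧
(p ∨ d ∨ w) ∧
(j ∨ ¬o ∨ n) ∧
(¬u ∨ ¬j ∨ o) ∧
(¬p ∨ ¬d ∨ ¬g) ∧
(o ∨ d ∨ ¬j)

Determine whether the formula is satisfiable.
Yes

Yes, the formula is satisfiable.

One satisfying assignment is: n=True, g=False, u=True, p=True, f=False, w=True, d=True, j=False, v=True, o=True

Verification: With this assignment, all 43 clauses evaluate to true.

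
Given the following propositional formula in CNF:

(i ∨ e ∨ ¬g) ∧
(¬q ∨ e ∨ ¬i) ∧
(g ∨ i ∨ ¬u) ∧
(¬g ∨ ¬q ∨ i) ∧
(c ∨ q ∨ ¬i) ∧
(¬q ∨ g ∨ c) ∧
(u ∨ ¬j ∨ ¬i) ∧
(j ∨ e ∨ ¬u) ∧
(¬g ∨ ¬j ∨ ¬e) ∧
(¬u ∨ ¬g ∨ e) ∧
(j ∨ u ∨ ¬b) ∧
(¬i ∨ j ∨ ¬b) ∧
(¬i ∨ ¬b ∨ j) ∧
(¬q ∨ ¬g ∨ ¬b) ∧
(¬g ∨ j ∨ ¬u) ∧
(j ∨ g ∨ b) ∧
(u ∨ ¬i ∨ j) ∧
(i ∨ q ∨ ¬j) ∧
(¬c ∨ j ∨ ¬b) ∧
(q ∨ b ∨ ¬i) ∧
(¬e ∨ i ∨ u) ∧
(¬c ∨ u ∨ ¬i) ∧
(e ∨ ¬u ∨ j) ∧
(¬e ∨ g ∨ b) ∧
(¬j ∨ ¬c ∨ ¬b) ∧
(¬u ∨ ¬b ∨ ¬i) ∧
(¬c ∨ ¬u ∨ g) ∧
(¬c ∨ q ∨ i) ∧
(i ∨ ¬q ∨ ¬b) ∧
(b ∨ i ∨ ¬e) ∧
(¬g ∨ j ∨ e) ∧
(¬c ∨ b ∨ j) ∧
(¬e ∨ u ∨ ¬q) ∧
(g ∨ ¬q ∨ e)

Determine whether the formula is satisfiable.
No

No, the formula is not satisfiable.

No assignment of truth values to the variables can make all 34 clauses true simultaneously.

The formula is UNSAT (unsatisfiable).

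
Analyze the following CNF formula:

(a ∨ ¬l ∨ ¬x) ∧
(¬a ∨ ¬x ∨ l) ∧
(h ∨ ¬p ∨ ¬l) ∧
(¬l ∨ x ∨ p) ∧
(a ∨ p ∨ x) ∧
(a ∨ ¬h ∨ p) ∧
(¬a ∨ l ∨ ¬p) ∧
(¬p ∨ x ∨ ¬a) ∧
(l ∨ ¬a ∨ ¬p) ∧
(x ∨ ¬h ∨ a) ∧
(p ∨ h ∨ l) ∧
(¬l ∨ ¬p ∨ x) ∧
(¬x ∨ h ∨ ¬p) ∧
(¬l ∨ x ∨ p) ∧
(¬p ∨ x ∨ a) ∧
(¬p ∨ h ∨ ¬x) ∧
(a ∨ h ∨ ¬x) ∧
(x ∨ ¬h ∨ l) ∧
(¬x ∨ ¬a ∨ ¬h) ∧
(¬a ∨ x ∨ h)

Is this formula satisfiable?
Yes

Yes, the formula is satisfiable.

One satisfying assignment is: a=False, l=False, x=True, h=True, p=True

Verification: With this assignment, all 20 clauses evaluate to true.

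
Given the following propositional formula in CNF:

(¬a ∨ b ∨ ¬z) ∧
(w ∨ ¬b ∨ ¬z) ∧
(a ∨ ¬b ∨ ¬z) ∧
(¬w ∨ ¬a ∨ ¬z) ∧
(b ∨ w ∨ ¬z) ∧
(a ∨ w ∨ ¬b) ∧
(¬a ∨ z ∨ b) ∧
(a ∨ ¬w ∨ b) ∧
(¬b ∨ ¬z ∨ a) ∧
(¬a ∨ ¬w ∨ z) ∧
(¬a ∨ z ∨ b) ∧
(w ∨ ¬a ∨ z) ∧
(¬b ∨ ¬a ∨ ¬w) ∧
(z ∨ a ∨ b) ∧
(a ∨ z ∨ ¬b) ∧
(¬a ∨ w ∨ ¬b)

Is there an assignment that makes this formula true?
No

No, the formula is not satisfiable.

No assignment of truth values to the variables can make all 16 clauses true simultaneously.

The formula is UNSAT (unsatisfiable).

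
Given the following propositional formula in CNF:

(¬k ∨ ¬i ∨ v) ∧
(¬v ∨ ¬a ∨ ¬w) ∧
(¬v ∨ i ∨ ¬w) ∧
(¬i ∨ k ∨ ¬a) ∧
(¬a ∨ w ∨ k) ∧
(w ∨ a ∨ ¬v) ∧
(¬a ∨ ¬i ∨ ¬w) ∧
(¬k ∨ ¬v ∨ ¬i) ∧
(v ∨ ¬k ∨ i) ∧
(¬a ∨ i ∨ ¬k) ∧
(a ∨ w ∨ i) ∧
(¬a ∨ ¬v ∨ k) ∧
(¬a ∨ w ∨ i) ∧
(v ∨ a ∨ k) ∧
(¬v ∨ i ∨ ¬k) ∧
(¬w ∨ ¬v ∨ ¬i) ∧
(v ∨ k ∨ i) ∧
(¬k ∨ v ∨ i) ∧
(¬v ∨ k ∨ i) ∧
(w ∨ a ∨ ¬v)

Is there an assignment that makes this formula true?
No

No, the formula is not satisfiable.

No assignment of truth values to the variables can make all 20 clauses true simultaneously.

The formula is UNSAT (unsatisfiable).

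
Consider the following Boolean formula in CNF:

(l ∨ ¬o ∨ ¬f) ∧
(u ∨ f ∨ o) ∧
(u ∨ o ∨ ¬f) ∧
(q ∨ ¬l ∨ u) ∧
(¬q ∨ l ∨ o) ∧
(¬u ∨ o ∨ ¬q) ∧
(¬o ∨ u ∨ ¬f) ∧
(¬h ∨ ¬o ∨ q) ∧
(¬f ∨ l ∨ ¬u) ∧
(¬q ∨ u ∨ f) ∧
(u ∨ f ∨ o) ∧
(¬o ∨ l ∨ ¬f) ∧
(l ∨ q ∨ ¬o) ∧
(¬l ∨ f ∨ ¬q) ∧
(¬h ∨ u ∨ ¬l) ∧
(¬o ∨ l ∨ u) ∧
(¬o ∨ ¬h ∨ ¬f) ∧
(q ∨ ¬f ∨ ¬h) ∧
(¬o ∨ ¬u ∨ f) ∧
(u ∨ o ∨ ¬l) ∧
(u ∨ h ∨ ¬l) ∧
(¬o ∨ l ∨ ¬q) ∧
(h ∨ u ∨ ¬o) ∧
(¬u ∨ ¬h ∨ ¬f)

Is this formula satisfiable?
Yes

Yes, the formula is satisfiable.

One satisfying assignment is: u=True, f=True, h=False, l=True, o=False, q=False

Verification: With this assignment, all 24 clauses evaluate to true.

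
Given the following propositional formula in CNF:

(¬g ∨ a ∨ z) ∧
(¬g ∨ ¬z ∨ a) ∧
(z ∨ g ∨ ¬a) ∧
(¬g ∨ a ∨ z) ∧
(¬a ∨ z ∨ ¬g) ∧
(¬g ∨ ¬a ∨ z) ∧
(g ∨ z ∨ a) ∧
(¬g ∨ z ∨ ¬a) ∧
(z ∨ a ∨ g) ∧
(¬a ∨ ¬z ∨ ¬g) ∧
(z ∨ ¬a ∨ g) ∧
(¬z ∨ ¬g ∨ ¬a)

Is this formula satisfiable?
Yes

Yes, the formula is satisfiable.

One satisfying assignment is: g=False, z=True, a=False

Verification: With this assignment, all 12 clauses evaluate to true.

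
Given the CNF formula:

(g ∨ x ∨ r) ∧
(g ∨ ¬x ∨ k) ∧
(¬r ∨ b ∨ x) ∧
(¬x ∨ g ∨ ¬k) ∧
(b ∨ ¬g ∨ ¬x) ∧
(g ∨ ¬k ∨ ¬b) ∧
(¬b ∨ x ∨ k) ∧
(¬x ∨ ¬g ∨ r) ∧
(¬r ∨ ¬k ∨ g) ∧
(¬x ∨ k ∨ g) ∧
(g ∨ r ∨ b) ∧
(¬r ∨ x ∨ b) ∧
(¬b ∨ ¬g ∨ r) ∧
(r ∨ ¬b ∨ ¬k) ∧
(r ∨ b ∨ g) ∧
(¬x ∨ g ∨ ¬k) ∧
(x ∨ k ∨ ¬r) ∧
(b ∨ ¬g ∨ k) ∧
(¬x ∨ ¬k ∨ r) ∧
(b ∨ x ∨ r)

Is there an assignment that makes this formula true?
Yes

Yes, the formula is satisfiable.

One satisfying assignment is: b=True, r=True, x=False, k=True, g=True

Verification: With this assignment, all 20 clauses evaluate to true.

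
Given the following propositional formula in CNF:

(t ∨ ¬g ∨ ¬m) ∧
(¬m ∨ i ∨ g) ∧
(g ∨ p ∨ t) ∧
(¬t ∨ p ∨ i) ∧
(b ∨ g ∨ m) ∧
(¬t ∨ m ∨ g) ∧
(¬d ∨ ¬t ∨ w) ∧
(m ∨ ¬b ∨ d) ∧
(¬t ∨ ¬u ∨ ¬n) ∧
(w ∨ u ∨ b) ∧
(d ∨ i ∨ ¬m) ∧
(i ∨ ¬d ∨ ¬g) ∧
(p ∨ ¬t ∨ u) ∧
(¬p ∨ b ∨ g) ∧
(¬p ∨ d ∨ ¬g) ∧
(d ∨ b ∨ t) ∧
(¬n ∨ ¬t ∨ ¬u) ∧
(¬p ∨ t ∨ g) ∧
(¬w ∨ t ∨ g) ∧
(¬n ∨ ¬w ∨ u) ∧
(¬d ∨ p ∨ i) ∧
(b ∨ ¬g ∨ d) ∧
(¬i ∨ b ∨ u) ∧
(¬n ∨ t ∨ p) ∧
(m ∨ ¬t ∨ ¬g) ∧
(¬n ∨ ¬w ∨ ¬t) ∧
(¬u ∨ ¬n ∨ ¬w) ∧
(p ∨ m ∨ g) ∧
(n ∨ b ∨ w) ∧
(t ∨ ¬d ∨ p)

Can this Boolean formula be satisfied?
Yes

Yes, the formula is satisfiable.

One satisfying assignment is: t=True, u=False, w=False, n=False, b=True, p=True, d=False, g=False, m=True, i=True

Verification: With this assignment, all 30 clauses evaluate to true.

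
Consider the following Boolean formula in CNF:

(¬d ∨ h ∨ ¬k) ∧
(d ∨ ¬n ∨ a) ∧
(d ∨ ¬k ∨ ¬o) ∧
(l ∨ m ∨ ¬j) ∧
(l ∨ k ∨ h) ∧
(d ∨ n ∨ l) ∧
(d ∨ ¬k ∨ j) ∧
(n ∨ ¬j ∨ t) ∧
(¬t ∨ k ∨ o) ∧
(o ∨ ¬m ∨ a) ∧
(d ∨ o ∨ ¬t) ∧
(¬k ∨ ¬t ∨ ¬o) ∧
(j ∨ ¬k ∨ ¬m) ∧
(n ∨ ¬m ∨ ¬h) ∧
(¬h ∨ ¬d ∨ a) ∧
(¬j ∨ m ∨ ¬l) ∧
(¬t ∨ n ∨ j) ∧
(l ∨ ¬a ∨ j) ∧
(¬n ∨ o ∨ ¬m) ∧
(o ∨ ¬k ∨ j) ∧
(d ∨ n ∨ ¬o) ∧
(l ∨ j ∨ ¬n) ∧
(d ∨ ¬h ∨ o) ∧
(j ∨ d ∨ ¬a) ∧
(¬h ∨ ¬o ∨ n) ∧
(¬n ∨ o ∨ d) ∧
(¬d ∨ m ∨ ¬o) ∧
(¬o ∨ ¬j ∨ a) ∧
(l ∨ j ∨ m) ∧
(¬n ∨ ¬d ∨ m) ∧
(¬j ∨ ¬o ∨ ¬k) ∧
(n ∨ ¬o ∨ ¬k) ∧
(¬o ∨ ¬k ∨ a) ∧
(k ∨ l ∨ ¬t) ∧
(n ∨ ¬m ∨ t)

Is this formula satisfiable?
Yes

Yes, the formula is satisfiable.

One satisfying assignment is: a=False, j=False, o=False, t=False, h=False, m=False, k=False, n=False, d=False, l=True

Verification: With this assignment, all 35 clauses evaluate to true.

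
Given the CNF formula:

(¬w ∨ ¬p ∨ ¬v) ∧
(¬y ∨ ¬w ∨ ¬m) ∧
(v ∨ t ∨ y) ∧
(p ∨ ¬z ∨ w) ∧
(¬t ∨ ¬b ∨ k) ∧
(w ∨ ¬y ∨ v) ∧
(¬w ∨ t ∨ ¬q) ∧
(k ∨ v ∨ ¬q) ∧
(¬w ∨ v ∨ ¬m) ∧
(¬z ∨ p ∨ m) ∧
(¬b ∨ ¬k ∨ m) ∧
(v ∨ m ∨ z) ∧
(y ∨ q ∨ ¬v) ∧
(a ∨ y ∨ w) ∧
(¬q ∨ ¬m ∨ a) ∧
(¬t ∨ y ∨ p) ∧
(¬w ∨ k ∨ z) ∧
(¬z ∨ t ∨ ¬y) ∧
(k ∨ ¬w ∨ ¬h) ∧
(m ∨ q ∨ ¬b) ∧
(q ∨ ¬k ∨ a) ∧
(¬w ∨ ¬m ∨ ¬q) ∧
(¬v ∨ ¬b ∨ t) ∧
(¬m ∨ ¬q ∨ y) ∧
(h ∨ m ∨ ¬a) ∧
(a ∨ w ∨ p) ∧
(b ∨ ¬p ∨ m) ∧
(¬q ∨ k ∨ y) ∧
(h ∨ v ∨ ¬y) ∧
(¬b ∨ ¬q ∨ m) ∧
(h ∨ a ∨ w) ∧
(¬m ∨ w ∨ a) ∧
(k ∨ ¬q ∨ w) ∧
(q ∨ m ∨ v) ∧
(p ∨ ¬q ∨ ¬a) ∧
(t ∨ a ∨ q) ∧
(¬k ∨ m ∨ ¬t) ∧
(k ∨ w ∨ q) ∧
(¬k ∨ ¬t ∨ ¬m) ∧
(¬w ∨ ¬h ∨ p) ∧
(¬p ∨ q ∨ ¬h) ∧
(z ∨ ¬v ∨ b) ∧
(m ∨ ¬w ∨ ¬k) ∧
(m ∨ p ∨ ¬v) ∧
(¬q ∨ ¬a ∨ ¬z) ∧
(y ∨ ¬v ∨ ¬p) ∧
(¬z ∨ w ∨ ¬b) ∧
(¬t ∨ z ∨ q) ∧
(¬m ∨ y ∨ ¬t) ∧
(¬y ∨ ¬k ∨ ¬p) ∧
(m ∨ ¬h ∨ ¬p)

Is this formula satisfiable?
No

No, the formula is not satisfiable.

No assignment of truth values to the variables can make all 51 clauses true simultaneously.

The formula is UNSAT (unsatisfiable).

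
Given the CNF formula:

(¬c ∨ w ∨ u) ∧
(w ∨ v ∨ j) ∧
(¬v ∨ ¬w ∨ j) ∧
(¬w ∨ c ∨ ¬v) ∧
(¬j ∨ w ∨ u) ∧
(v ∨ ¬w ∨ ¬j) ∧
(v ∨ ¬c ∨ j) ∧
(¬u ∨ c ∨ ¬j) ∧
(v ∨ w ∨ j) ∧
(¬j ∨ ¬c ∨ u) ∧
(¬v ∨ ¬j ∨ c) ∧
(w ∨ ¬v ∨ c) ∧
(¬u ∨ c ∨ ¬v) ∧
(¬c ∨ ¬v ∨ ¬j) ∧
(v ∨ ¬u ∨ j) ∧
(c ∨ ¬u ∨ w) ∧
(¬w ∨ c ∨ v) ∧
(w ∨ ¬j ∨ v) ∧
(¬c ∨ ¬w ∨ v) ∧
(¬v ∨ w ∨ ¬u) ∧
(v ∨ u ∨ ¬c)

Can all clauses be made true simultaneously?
No

No, the formula is not satisfiable.

No assignment of truth values to the variables can make all 21 clauses true simultaneously.

The formula is UNSAT (unsatisfiable).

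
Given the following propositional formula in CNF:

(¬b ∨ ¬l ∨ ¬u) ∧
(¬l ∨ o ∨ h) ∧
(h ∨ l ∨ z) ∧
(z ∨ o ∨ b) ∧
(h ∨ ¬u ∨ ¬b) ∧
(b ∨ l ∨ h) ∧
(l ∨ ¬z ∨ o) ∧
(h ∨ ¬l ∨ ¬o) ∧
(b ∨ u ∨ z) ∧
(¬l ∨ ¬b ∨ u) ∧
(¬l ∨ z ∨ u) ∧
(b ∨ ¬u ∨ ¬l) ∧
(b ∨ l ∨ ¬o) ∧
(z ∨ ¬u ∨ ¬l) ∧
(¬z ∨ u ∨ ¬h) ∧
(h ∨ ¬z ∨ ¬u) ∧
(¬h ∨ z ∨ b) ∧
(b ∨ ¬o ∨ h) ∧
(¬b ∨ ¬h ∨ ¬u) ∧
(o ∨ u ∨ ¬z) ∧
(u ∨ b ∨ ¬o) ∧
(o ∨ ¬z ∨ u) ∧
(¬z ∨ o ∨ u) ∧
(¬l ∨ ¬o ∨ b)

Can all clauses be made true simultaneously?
Yes

Yes, the formula is satisfiable.

One satisfying assignment is: z=True, u=False, o=True, l=False, h=False, b=True

Verification: With this assignment, all 24 clauses evaluate to true.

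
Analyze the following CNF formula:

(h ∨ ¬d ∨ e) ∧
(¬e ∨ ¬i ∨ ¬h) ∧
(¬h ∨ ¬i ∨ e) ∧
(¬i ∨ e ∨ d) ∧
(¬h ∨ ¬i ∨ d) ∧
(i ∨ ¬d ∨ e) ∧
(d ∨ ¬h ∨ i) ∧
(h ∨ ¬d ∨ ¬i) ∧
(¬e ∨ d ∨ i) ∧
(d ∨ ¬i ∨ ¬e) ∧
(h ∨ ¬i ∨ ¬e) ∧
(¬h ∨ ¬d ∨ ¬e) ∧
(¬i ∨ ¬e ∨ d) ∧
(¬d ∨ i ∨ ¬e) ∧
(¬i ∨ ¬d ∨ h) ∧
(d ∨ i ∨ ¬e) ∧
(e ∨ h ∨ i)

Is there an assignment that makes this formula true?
No

No, the formula is not satisfiable.

No assignment of truth values to the variables can make all 17 clauses true simultaneously.

The formula is UNSAT (unsatisfiable).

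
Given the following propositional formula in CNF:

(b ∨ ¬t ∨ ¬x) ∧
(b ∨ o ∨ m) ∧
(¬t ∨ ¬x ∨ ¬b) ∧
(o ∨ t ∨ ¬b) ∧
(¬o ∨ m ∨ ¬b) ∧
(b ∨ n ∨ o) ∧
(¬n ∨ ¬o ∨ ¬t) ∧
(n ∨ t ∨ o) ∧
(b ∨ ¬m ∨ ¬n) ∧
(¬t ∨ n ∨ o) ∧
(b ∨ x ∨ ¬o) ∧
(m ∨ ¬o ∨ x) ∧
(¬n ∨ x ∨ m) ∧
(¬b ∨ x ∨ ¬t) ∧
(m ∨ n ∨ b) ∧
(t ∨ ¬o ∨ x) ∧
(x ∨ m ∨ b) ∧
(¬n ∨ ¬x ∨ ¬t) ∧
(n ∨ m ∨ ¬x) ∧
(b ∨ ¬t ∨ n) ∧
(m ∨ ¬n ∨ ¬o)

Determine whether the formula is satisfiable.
Yes

Yes, the formula is satisfiable.

One satisfying assignment is: t=False, x=True, o=True, b=False, n=False, m=True

Verification: With this assignment, all 21 clauses evaluate to true.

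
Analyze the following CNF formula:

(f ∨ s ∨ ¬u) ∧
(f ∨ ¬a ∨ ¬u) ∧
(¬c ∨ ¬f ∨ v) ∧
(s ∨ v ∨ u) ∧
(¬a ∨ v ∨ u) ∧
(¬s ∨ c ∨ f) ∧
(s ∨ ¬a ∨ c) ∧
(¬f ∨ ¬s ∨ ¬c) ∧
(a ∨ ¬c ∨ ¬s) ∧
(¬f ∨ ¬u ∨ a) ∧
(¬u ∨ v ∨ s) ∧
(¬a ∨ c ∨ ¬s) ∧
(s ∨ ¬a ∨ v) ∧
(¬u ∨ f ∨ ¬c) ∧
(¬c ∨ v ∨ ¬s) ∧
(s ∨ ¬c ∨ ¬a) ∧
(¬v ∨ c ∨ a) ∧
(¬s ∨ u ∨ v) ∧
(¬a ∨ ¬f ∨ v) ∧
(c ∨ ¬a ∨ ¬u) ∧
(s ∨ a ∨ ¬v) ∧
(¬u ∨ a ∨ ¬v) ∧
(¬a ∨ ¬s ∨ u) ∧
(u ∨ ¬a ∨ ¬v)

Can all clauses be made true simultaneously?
No

No, the formula is not satisfiable.

No assignment of truth values to the variables can make all 24 clauses true simultaneously.

The formula is UNSAT (unsatisfiable).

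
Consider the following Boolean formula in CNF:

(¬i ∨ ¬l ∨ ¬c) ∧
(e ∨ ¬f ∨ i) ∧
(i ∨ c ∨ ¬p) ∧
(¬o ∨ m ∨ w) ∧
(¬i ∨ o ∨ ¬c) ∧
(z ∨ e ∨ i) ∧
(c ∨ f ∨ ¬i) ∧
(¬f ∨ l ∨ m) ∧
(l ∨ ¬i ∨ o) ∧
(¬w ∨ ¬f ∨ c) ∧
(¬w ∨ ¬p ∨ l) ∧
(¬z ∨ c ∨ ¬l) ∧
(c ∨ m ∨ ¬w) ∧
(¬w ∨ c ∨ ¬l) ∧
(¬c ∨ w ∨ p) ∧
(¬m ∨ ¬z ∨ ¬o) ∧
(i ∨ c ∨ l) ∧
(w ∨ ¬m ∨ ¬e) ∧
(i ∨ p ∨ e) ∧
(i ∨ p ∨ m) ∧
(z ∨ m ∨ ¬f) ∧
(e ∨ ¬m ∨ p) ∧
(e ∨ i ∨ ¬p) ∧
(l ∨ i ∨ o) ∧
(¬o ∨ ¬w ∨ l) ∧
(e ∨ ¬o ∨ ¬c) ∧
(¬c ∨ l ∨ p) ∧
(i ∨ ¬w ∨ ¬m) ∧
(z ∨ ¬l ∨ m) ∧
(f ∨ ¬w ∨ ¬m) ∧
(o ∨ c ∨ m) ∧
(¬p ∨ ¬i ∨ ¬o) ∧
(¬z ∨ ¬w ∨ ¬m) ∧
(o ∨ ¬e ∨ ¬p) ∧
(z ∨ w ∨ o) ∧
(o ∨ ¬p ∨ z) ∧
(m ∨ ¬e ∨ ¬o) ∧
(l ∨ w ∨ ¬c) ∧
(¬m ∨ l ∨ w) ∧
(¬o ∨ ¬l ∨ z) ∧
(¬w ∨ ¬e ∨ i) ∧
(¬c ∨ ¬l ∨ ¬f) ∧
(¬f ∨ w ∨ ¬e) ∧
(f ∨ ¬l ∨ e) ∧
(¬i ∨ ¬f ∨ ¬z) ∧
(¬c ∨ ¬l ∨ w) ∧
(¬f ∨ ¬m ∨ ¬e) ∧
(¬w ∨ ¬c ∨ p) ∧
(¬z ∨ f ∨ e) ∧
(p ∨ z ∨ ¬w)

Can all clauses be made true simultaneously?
No

No, the formula is not satisfiable.

No assignment of truth values to the variables can make all 50 clauses true simultaneously.

The formula is UNSAT (unsatisfiable).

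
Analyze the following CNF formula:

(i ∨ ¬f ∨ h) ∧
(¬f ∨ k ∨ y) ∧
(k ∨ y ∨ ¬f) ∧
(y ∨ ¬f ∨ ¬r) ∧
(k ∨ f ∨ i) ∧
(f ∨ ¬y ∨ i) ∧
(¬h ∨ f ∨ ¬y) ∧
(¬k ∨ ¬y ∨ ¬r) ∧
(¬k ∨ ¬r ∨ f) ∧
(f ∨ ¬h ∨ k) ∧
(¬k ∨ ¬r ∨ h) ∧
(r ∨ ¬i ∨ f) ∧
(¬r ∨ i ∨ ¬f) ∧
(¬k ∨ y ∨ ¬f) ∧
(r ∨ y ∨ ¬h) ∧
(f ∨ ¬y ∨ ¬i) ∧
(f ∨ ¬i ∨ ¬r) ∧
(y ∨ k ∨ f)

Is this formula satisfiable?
Yes

Yes, the formula is satisfiable.

One satisfying assignment is: y=True, k=False, i=True, f=True, h=True, r=True

Verification: With this assignment, all 18 clauses evaluate to true.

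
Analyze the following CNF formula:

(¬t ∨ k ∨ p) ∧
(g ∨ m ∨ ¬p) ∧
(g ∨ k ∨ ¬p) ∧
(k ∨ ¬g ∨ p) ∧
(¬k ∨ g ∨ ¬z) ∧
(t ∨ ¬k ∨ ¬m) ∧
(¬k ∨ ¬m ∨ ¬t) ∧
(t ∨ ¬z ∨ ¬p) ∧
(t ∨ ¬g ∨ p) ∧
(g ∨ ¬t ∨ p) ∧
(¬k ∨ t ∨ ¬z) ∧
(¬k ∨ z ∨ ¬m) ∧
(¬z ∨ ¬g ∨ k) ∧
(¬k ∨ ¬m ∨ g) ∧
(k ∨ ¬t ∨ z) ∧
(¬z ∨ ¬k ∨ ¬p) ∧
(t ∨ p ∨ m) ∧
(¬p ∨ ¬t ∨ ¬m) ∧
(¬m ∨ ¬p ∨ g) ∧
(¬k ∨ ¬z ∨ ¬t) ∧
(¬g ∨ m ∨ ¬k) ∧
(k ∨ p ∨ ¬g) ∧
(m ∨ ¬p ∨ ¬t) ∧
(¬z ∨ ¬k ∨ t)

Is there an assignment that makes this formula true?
Yes

Yes, the formula is satisfiable.

One satisfying assignment is: k=False, g=True, p=True, t=False, z=False, m=False

Verification: With this assignment, all 24 clauses evaluate to true.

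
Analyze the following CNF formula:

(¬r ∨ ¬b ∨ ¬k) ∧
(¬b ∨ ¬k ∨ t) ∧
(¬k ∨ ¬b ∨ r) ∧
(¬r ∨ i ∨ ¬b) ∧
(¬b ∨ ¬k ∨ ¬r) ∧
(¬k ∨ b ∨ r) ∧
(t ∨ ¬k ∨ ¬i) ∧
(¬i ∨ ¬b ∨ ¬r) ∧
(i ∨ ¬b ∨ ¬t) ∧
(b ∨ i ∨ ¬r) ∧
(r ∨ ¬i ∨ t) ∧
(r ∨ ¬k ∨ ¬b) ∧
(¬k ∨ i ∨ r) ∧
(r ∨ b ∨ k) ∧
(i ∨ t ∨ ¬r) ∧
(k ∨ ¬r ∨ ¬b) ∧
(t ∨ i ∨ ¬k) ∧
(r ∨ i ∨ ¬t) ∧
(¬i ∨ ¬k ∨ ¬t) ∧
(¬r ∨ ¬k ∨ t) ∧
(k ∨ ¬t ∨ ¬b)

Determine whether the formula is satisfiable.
Yes

Yes, the formula is satisfiable.

One satisfying assignment is: t=False, k=False, r=True, b=False, i=True

Verification: With this assignment, all 21 clauses evaluate to true.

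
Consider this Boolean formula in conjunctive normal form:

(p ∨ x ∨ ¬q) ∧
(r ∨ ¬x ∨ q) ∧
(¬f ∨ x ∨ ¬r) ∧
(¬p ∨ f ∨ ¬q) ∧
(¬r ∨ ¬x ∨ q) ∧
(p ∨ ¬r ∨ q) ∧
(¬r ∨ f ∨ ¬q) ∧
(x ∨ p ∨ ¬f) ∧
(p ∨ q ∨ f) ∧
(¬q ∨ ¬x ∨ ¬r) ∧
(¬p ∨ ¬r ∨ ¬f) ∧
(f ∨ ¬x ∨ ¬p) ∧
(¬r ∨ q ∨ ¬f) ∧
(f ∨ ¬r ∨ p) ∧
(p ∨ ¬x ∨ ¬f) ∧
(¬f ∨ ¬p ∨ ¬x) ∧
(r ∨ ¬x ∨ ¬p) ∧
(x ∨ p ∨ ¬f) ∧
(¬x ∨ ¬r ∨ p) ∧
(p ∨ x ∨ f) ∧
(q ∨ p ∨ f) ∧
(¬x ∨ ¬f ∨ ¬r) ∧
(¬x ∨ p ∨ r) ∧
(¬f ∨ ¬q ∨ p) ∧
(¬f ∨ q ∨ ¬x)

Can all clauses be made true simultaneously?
Yes

Yes, the formula is satisfiable.

One satisfying assignment is: q=False, x=False, r=False, f=False, p=True

Verification: With this assignment, all 25 clauses evaluate to true.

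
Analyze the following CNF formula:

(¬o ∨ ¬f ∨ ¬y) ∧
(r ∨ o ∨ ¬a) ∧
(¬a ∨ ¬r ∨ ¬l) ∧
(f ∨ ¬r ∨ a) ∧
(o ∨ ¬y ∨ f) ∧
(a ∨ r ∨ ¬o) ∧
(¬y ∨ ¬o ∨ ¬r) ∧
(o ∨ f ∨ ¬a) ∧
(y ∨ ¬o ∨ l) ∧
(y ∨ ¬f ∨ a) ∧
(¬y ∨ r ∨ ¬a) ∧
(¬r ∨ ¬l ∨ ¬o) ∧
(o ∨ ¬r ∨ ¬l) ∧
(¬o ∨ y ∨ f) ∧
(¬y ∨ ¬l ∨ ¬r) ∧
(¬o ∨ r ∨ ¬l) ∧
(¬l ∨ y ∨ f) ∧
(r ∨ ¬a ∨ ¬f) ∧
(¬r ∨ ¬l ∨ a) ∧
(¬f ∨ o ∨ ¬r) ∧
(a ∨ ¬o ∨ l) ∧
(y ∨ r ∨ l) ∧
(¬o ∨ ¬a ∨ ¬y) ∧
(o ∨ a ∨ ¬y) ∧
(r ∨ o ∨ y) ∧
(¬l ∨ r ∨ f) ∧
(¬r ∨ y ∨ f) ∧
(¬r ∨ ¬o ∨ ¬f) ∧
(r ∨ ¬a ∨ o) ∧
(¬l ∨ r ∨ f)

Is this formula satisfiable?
No

No, the formula is not satisfiable.

No assignment of truth values to the variables can make all 30 clauses true simultaneously.

The formula is UNSAT (unsatisfiable).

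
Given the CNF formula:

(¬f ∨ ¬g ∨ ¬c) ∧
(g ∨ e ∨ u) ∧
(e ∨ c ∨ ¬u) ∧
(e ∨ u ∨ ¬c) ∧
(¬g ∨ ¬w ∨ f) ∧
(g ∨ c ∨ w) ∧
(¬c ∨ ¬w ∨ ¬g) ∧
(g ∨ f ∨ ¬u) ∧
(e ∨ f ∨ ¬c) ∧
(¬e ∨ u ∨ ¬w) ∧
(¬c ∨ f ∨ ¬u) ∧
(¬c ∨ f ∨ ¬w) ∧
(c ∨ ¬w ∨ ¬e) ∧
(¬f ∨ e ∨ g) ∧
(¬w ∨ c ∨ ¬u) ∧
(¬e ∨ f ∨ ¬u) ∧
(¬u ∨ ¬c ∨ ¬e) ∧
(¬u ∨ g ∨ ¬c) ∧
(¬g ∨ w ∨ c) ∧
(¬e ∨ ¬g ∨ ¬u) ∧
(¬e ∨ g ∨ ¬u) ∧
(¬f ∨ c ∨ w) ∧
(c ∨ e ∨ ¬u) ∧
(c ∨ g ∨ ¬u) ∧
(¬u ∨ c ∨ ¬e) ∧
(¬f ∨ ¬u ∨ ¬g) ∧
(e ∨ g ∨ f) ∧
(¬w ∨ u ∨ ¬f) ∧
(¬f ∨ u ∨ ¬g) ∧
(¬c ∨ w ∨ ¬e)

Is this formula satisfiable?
No

No, the formula is not satisfiable.

No assignment of truth values to the variables can make all 30 clauses true simultaneously.

The formula is UNSAT (unsatisfiable).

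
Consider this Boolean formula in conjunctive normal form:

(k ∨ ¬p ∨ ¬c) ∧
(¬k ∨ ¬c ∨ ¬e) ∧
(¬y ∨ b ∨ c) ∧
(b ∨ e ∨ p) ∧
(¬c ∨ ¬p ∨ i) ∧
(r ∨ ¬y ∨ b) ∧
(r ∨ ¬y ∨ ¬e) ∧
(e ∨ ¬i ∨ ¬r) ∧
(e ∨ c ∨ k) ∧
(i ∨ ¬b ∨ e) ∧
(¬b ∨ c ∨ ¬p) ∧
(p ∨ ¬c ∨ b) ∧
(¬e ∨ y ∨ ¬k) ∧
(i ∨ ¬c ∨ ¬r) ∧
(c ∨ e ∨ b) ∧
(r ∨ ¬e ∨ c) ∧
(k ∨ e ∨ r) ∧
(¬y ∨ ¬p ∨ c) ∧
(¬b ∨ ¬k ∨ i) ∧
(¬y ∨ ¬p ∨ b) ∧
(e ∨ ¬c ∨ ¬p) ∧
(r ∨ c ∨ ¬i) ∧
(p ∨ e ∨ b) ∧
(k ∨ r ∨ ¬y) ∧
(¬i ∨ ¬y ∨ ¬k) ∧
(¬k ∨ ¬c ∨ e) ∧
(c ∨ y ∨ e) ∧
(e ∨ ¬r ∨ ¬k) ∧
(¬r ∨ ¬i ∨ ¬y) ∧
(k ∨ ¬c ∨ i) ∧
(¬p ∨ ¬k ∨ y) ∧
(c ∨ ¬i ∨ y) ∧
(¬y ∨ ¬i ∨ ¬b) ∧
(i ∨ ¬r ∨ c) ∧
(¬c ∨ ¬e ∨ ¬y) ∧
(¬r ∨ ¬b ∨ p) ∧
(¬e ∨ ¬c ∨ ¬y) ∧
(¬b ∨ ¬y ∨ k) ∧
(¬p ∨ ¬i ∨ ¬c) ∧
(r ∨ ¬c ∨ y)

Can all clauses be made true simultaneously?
No

No, the formula is not satisfiable.

No assignment of truth values to the variables can make all 40 clauses true simultaneously.

The formula is UNSAT (unsatisfiable).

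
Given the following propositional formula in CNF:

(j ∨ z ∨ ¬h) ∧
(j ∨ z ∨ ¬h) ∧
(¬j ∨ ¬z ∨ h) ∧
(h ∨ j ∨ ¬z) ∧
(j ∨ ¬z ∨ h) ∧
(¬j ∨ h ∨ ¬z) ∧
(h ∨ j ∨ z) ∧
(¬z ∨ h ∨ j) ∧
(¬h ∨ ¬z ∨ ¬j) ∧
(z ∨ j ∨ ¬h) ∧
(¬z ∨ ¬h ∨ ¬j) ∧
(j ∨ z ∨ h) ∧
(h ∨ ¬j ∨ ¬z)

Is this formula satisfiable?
Yes

Yes, the formula is satisfiable.

One satisfying assignment is: j=True, h=False, z=False

Verification: With this assignment, all 13 clauses evaluate to true.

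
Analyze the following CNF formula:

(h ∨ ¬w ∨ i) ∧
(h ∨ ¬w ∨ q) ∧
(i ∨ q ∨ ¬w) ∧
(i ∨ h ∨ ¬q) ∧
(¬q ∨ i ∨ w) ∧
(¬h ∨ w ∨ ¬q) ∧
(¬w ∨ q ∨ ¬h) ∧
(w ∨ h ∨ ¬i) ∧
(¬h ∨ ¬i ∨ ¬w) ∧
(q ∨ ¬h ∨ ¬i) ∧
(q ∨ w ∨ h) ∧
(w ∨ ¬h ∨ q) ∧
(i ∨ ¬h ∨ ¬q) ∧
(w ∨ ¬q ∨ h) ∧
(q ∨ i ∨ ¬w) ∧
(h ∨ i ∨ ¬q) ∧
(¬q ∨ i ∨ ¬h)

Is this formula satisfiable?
Yes

Yes, the formula is satisfiable.

One satisfying assignment is: q=True, w=True, h=False, i=True

Verification: With this assignment, all 17 clauses evaluate to true.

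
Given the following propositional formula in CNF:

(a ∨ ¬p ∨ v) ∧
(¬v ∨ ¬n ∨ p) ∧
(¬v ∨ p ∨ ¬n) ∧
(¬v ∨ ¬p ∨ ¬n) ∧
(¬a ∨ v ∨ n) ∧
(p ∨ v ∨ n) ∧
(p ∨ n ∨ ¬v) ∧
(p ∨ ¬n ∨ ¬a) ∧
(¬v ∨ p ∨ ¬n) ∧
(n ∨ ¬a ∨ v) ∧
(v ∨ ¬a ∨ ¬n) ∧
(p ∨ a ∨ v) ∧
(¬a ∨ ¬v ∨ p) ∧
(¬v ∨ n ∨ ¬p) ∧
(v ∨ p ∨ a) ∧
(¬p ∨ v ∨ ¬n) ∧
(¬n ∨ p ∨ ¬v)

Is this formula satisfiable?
No

No, the formula is not satisfiable.

No assignment of truth values to the variables can make all 17 clauses true simultaneously.

The formula is UNSAT (unsatisfiable).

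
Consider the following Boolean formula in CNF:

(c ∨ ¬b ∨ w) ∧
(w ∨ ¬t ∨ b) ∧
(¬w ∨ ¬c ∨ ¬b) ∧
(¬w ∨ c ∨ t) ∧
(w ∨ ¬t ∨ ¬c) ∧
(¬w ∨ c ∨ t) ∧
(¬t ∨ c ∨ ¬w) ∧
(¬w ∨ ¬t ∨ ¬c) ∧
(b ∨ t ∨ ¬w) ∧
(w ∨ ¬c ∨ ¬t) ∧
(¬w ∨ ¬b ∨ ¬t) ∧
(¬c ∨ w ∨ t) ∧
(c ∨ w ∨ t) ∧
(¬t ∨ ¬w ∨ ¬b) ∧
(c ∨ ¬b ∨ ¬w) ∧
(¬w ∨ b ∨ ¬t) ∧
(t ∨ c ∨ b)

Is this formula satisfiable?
No

No, the formula is not satisfiable.

No assignment of truth values to the variables can make all 17 clauses true simultaneously.

The formula is UNSAT (unsatisfiable).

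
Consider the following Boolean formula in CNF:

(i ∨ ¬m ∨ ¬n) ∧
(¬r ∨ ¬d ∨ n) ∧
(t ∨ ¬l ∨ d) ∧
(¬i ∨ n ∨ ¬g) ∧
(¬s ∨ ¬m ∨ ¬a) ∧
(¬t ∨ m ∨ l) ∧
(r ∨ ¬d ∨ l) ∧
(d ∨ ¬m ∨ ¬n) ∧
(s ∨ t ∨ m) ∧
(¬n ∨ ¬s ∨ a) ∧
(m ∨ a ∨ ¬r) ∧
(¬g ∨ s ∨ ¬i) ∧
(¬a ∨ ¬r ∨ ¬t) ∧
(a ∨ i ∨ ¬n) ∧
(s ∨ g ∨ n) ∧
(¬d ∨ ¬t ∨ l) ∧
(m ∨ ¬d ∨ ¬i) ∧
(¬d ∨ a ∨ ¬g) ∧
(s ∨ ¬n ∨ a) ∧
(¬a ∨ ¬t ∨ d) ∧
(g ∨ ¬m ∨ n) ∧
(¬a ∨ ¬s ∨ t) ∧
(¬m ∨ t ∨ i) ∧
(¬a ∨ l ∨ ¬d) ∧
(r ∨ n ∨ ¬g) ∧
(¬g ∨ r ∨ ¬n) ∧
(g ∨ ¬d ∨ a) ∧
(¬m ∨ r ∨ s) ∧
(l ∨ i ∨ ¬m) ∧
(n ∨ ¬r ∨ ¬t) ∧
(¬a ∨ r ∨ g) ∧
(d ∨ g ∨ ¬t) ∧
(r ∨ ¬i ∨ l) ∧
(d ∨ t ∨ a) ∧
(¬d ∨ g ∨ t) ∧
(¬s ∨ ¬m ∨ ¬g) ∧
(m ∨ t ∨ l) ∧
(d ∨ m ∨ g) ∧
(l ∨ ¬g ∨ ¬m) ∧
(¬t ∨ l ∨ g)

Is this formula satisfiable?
No

No, the formula is not satisfiable.

No assignment of truth values to the variables can make all 40 clauses true simultaneously.

The formula is UNSAT (unsatisfiable).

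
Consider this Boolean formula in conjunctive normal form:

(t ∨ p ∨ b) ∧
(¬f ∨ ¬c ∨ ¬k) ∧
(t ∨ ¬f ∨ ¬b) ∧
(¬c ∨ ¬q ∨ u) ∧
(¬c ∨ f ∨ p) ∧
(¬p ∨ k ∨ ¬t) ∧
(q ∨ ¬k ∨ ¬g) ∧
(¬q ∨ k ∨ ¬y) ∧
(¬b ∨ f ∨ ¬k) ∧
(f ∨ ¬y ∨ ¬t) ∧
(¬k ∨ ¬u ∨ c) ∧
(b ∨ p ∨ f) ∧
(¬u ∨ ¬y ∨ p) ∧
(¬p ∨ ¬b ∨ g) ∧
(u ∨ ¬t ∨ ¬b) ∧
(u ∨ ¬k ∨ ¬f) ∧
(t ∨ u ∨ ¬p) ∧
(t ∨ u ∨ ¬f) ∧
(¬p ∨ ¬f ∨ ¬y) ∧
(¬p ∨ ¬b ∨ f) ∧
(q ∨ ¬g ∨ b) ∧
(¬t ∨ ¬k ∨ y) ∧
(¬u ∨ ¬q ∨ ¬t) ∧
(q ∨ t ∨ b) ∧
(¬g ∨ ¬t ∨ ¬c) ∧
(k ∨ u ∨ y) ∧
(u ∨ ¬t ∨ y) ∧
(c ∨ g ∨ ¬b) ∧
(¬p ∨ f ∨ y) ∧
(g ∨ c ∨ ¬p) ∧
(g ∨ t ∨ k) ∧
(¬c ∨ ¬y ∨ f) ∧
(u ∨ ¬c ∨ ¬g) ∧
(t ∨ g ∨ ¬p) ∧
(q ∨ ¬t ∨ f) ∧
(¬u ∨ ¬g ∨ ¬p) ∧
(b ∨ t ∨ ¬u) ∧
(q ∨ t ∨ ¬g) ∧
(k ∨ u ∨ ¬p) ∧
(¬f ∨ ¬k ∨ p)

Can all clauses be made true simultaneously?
Yes

Yes, the formula is satisfiable.

One satisfying assignment is: u=False, f=True, g=False, y=True, c=False, b=False, q=False, p=False, k=False, t=True

Verification: With this assignment, all 40 clauses evaluate to true.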